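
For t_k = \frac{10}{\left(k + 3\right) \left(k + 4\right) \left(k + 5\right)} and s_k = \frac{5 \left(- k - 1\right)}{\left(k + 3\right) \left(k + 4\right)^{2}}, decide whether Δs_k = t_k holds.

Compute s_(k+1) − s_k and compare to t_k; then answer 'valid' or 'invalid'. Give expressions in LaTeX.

Invalid: residual \frac{15 \left(- 3 k - 13\right)}{k^{5} + 21 k^{4} + 175 k^{3} + 723 k^{2} + 1480 k + 1200} ≠ 0.

s_(k+1) = 5*(-k - 2)/((k + 4)*(k + 5)**2)
s_(k+1) − s_k = 5*(2*k**2 + 9*k + 1)/(k**5 + 21*k**4 + 175*k**3 + 723*k**2 + 1480*k + 1200)
(s_(k+1) − s_k) − t_k = 15*(-3*k - 13)/(k**5 + 21*k**4 + 175*k**3 + 723*k**2 + 1480*k + 1200)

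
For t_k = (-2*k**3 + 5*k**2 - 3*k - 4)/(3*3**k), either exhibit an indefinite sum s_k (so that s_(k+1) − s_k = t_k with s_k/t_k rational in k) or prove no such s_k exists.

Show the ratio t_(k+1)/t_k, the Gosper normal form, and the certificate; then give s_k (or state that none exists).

Ratio r(k) = (2*k**3 + k**2 - k + 4)/(3*(2*k**3 - 5*k**2 + 3*k + 4)).
Gosper form: A/B · C(k+1)/C(k) with A=1/3, B=1, C=k**3 - 5*k**2/2 + 3*k/2 + 2.
Key eq: (1/3)·f(k+1) = (1)·f(k) + (k**3 - 5*k**2/2 + 3*k/2 + 2).
Degrees (0,0,3) ⇒ d ≤ 3.
Solve for f: f(k) = -3*(k**3 - k**2 + 2*k + 3)/2 (degree 3 ≤ 3).
Then R = B(k−1)f/C = -3*(k**3 - k**2 + 2*k + 3)/(2*k**3 - 5*k**2 + 3*k + 4), so s_k = R(k)·t_k = (k**3 - k**2 + 2*k + 3)/3**k.
s_(k+1) − s_k = (-2*k**3 + 5*k**2 - 3*k - 4)/(3*3**k) = t_k.

s_k = (k**3 - k**2 + 2*k + 3)/3**k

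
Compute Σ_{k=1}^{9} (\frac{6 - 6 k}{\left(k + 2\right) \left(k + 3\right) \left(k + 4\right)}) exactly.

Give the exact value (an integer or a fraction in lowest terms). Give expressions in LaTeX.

Σ = -9/26

t_(k+1)/t_k = k*(k + 2)/((k - 1)*(k + 5)).
Take A(k)=k + 2, B(k)=k + 5, C(k)=k - 1.
Solve (k + 2)·f(k+1) − (k + 4)·f(k) = k - 1.
From deg A=1, deg B=1, deg C=1: d=2.
Solve for f: f(k) = k*(k - 7)/12 (degree 2 ≤ 2).
Get s_k = R·t_k = -k*(k - 7)/(2*(k + 2)*(k + 3)) with R(k) = B(k−1)f(k)/C(k) = k*(k - 7)*(k + 4)/(12*(k - 1)).
s_(k+1) − s_k = 6*(1 - k)/(k**3 + 9*k**2 + 26*k + 24) = t_k.
Evaluate s at k=10 and k=1: -5/52 and 1/4; difference -9/26.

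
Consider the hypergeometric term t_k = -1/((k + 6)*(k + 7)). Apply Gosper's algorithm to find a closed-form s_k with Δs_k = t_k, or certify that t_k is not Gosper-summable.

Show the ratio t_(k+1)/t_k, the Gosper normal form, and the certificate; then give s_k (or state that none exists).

Step 1: r(k) = (k + 6)/(k + 8).
Take A(k)=k + 6, B(k)=k + 8, C(k)=1.
Key eq: (k + 6)·f(k+1) = (k + 7)·f(k) + (1).
d = 1 from the (1,1,0) case.
Match coefficients ⇒ f(k) = k/6.
R(k) = B(k−1)·f(k)/C(k) = k*(k + 7)/6; s_k = R·t_k = -k/(6*k + 36).
s_(k+1) − s_k = -1/(k**2 + 13*k + 42) = t_k.

s_k = -k/(6*k + 36)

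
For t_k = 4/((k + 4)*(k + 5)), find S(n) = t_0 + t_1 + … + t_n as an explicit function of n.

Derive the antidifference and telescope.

S(n) = (n + 1)/(n + 5)

t_(k+1)/t_k = (k + 4)/(k + 6).
Take A(k)=k + 4, B(k)=k + 6, C(k)=1.
Set up (k + 4)·f(k+1) − (k + 5)·f(k) − (1) = 0.
deg f ≤ 1 (via 1,1,0).
Solve for f: f(k) = k/4 (degree 1 ≤ 1).
Then R = B(k−1)f/C = k*(k + 5)/4, so s_k = R(k)·t_k = k/(k + 4).
Check: Δs_k = 4/(k**2 + 9*k + 20). ✓
s_(n+1) = (n + 1)/(n + 5) and s_(0) = 0, so S(n) = (n + 1)/(n + 5).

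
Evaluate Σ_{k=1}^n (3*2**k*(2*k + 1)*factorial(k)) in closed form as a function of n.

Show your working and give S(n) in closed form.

S(n) = 6*2**n*factorial(n + 1) - 6

The ratio is 2*(k + 1)*(2*k + 3)/(2*k + 1).
Take A(k)=2*k + 2, B(k)=1, C(k)=k + 1/2.
Key eq: (2*k + 2)·f(k+1) = (1)·f(k) + (k + 1/2).
Degrees (1,0,1) ⇒ d ≤ 0.
Match coefficients ⇒ f(k) = 1/2.
So s_k = (B(k−1)f/C)·t_k = (1/(2*k + 1))·t_k = 3*2**k*factorial(k).
Δs = 3*2**k*(2*k + 1)*factorial(k), as required.
Telescope: S(n) = s_(n+1) − s_(1) = 6*2**n*factorial(n + 1) − (6) = 6*2**n*factorial(n + 1) - 6.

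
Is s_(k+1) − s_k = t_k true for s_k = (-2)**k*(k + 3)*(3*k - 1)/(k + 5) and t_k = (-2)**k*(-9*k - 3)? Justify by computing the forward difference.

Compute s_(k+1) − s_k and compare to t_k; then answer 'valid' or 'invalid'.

Invalid: residual 2*(-2)**k*(9*k**2 + 51*k + 14)/(k**2 + 11*k + 30) ≠ 0.

s_(k+1) = (-2)**(k + 1)*(k + 4)*(3*k + 2)/(k + 6)
s_(k+1) − s_k = (-2)**k*(-9*k**3 - 84*k**2 - 201*k - 62)/(k**2 + 11*k + 30)
(s_(k+1) − s_k) − t_k = 2*(-2)**k*(9*k**2 + 51*k + 14)/(k**2 + 11*k + 30)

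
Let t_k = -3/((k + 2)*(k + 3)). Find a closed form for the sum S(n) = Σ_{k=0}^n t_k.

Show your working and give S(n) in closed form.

Ratio r(k) = (k + 2)/(k + 4).
Gosper form: A/B · C(k+1)/C(k) with A=k + 2, B=k + 4, C=1.
Need (k + 2)·f(k+1) − (k + 3)·f(k) = 1.
d = 1 from the (1,1,0) case.
Match coefficients ⇒ f(k) = k/2.
Certificate R = B(k−1)f/C = k*(k + 3)/2 gives s_k = -3*k/(2*k + 4).
Check: Δs_k = -3/(k**2 + 5*k + 6). ✓
Σ_(k=0)^n t_k = s_(n+1) − s_(0) = (3*(-n - 1)/(2*(n + 3))) − (0), i.e. 3*(-n - 1)/(2*(n + 3)).

S(n) = 3*(-n - 1)/(2*(n + 3))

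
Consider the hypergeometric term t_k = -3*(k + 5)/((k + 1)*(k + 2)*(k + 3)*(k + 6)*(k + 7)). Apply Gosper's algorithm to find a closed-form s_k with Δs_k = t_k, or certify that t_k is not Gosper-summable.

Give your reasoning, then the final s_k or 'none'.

s_k = k*(-k**2 - 9*k - 20)/(12*(k**3 + 9*k**2 + 20*k + 12))

r(k) = (k + 1)*(k + 6)**2/((k + 4)*(k + 5)*(k + 8)) after simplifying.
Take A(k)=k + 1, B(k)=k + 8, C(k)=k**3 + 14*k**2 + 65*k + 100.
Solve (k + 1)·f(k+1) − (k + 7)·f(k) = k**3 + 14*k**2 + 65*k + 100.
Bound: deg f ≤ 6.
Coefficient equations give f(k) = k*(k + 3)*(k + 4)**2*(k + 5)**2/36.
Certificate R = B(k−1)f/C = k*(k + 3)*(k + 4)*(k + 7)/36 gives s_k = k*(-k**2 - 9*k - 20)/(12*(k**3 + 9*k**2 + 20*k + 12)).
Check: Δs_k = 3*(-k - 5)/(k**5 + 19*k**4 + 131*k**3 + 401*k**2 + 540*k + 252). ✓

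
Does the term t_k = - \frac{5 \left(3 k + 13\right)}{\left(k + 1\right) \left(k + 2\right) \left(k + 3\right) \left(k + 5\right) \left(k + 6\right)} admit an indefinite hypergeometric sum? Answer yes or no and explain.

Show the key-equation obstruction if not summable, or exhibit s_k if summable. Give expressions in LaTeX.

Yes. s_k = \frac{k \left(- k^{2} - 8 k - 17\right)}{2 \left(k^{3} + 8 k^{2} + 17 k + 10\right)}.

t_(k+1)/t_k = (k + 1)*(k + 5)*(3*k + 16)/((k + 4)*(k + 7)*(3*k + 13)).
Gosper form: A/B · C(k+1)/C(k) with A=k + 1, B=k + 7, C=k**2 + 25*k/3 + 52/3.
Need (k + 1)·f(k+1) − (k + 6)·f(k) = k**2 + 25*k/3 + 52/3.
From deg A=1, deg B=1, deg C=2: d=5.
A polynomial solution: f(k) = k*(k + 3)*(k + 4)*(k**2 + 8*k + 17)/30.
Then R = B(k−1)f/C = k*(k + 3)*(k + 6)*(k**2 + 8*k + 17)/(10*(3*k + 13)), so s_k = R(k)·t_k = k*(-k**2 - 8*k - 17)/(2*(k**3 + 8*k**2 + 17*k + 10)).
s_(k+1) − s_k = 5*(-3*k - 13)/(k**5 + 17*k**4 + 107*k**3 + 307*k**2 + 396*k + 180) = t_k.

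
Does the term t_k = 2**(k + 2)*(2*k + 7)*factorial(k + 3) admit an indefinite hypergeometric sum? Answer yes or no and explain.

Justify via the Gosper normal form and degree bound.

The ratio is 2*(k + 4)*(2*k + 9)/(2*k + 7).
A = 2*k + 8, B = 1, C = k + 7/2.
Solve (2*k + 8)·f(k+1) − (1)·f(k) = k + 7/2.
deg f ≤ 0 (via 1,0,1).
A polynomial solution: f(k) = 1/2.
Get s_k = R·t_k = 2**(k + 2)*factorial(k + 3) with R(k) = B(k−1)f(k)/C(k) = 1/(2*k + 7).
Δs = 2**(k + 2)*(2*k + 7)*factorial(k + 3), as required.

Yes. s_k = 2**(k + 2)*factorial(k + 3).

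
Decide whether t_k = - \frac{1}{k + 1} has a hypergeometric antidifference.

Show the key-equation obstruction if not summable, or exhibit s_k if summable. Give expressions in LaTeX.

No — the linear system for f has no solution.

Step 1: r(k) = (k + 1)/(k + 2).
A = k + 1, B = k + 2, C = 1.
f must satisfy (k + 1)·f(k+1) − (k + 1)·f(k) = 1.
d = 0 from the (1,1,0) case.
Generic f = c0 gives residual -1; -1 = 0 cannot hold, so t_k is not Gosper-summable.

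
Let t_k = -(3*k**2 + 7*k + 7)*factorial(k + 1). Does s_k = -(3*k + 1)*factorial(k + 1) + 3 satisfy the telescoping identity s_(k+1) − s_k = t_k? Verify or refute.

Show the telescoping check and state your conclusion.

s_(k+1) = -(3*k + 4)*factorial(k + 2) + 3
s_(k+1) − s_k = -(3*k**2 + 7*k + 7)*factorial(k + 1)
(s_(k+1) − s_k) − t_k = 0

valid (s_(k+1) − s_k reduces to t_k)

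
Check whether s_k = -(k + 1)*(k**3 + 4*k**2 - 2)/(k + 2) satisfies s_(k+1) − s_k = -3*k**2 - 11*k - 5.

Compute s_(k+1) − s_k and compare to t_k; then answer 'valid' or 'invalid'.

Invalid: residual (2*k**3 + 13*k**2 + 27*k + 12)/(k**2 + 5*k + 6) ≠ 0.

s_(k+1) = -(k + 2)*((k + 1)**3 + 4*(k + 1)**2 - 2)/(k + 3)
s_(k+1) − s_k = (-3*k**4 - 24*k**3 - 65*k**2 - 64*k - 18)/(k**2 + 5*k + 6)
(s_(k+1) − s_k) − t_k = (2*k**3 + 13*k**2 + 27*k + 12)/(k**2 + 5*k + 6)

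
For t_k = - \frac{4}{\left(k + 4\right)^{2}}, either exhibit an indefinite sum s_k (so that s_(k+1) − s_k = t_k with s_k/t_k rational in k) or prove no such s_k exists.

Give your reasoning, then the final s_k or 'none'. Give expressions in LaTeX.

not Gosper-summable; s_k does not exist

r(k) = (k + 4)**2/(k + 5)**2 after simplifying.
Factor: A=k**2 + 8*k + 16; B=k**2 + 10*k + 25; C=1.
Set up (k**2 + 8*k + 16)·f(k+1) − (k**2 + 8*k + 16)·f(k) − (1) = 0.
Degrees (2,2,0) ⇒ d ≤ 0.
f = c0 ⇒ A·f(k+1) − B(k−1)·f(k) − C = -1. The system {-1 = 0} is inconsistent; no antidifference.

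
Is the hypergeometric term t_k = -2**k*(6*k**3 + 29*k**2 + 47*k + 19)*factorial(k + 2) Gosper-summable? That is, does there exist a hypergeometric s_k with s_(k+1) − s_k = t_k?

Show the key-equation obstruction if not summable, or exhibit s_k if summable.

Yes. s_k = -2**k*(3*k**2 + k - 1)*factorial(k + 2).

Ratio r(k) = 2*(6*k**4 + 65*k**3 + 264*k**2 + 470*k + 303)/(6*k**3 + 29*k**2 + 47*k + 19).
So A=2*k + 6 and B=1, with C=k**3 + 29*k**2/6 + 47*k/6 + 19/6.
f must satisfy (2*k + 6)·f(k+1) − (1)·f(k) = k**3 + 29*k**2/6 + 47*k/6 + 19/6.
Degrees (1,0,3) ⇒ d ≤ 2.
Match coefficients ⇒ f(k) = (3*k**2 + k - 1)/6.
So s_k = (B(k−1)f/C)·t_k = ((3*k**2 + k - 1)/(6*k**3 + 29*k**2 + 47*k + 19))·t_k = -2**k*(3*k**2 + k - 1)*factorial(k + 2).
Check: Δs_k = -2**k*(6*k**3 + 29*k**2 + 47*k + 19)*factorial(k + 2). ✓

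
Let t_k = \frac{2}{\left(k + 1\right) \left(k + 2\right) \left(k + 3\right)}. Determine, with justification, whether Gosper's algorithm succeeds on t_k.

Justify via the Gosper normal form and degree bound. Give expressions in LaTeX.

Yes. s_k = \frac{k \left(k + 3\right)}{2 \left(k + 1\right) \left(k + 2\right)}.

r(k) = (k + 1)/(k + 4) after simplifying.
A = k + 1, B = k + 4, C = 1.
Key eq: (k + 1)·f(k+1) = (k + 3)·f(k) + (1).
Bound: deg f ≤ 2.
Coefficient equations give f(k) = k*(k + 3)/4.
So s_k = (B(k−1)f/C)·t_k = (k*(k + 3)**2/4)·t_k = k*(k + 3)/(2*(k + 1)*(k + 2)).
Δs = 2/(k**3 + 6*k**2 + 11*k + 6), as required.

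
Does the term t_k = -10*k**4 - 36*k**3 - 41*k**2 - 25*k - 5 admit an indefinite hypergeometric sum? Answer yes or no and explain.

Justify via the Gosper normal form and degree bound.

Ratio r(k) = (10*k**4 + 76*k**3 + 209*k**2 + 255*k + 117)/(10*k**4 + 36*k**3 + 41*k**2 + 25*k + 5).
So A=1 and B=1, with C=k**4 + 18*k**3/5 + 41*k**2/10 + 5*k/2 + 1/2.
Solve (1)·f(k+1) − (1)·f(k) = k**4 + 18*k**3/5 + 41*k**2/10 + 5*k/2 + 1/2.
d = 5 from the (0,0,4) case.
Solve for f: f(k) = k*(2*k**4 + 4*k**3 - k**2 + k - 1)/10 (degree 5 ≤ 5).
Certificate R = B(k−1)f/C = k*(2*k**4 + 4*k**3 - k**2 + k - 1)/(10*k**4 + 36*k**3 + 41*k**2 + 25*k + 5) gives s_k = k*(-2*k**4 - 4*k**3 + k**2 - k + 1).
Check: Δs_k = -10*k**4 - 36*k**3 - 41*k**2 - 25*k - 5. ✓

Yes. s_k = k*(-2*k**4 - 4*k**3 + k**2 - k + 1).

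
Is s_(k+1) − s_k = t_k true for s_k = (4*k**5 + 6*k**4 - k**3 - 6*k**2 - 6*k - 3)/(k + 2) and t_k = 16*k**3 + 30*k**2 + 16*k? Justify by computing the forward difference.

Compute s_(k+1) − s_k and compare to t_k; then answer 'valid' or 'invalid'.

Invalid: residual (-12*k**4 - 60*k**3 - 79*k**2 - 35*k - 3)/(k**2 + 5*k + 6) ≠ 0.

s_(k+1) = (4*k**5 + 26*k**4 + 63*k**3 + 67*k**2 + 23*k - 6)/(k + 3)
s_(k+1) − s_k = (16*k**5 + 98*k**4 + 202*k**3 + 181*k**2 + 61*k - 3)/(k**2 + 5*k + 6)
(s_(k+1) − s_k) − t_k = (-12*k**4 - 60*k**3 - 79*k**2 - 35*k - 3)/(k**2 + 5*k + 6)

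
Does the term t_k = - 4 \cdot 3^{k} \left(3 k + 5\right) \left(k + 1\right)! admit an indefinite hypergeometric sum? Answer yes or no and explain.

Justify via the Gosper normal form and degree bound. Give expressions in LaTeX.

Yes. s_k = - 4 \cdot 3^{k} \left(k + 1\right)!.

r(k) = 3*(k + 2)*(3*k + 8)/(3*k + 5) after simplifying.
Factor: A=3*k + 6; B=1; C=k + 5/3.
Set up (3*k + 6)·f(k+1) − (1)·f(k) − (k + 5/3) = 0.
From deg A=1, deg B=0, deg C=1: d=0.
A polynomial solution: f(k) = 1/3.
So s_k = (B(k−1)f/C)·t_k = (1/(3*k + 5))·t_k = -4*3**k*factorial(k + 1).
Verify: -4*3**k*(3*k + 5)*factorial(k + 1) matches t_k.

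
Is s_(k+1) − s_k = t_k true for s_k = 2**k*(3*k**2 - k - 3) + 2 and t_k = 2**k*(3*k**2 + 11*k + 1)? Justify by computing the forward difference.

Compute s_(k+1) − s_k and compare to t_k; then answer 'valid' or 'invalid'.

s_(k+1) = 2*2**k*(-k + 3*(k + 1)**2 - 4) + 2
s_(k+1) − s_k = 2**k*(3*k**2 + 11*k + 1)
(s_(k+1) − s_k) − t_k = 0

Valid — Δs_k = t_k.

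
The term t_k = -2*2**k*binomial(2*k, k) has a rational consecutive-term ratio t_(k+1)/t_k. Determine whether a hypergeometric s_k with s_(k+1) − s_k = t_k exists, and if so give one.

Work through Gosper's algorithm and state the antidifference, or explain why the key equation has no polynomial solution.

t_(k+1)/t_k = 4*(2*k + 1)/(k + 1).
Gosper form: A/B · C(k+1)/C(k) with A=8*k + 4, B=k + 1, C=1.
Key eq: (8*k + 4)·f(k+1) = (k)·f(k) + (1).
From deg A=1, deg B=1, deg C=0: d=-1.
Bound -1 < 0, so the key equation has no polynomial solution.

none (Gosper's algorithm certifies no s_k)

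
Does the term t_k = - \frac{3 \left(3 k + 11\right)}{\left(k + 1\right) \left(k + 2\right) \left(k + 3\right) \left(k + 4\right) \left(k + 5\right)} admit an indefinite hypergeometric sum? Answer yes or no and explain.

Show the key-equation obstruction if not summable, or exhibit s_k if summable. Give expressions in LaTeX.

Yes. s_k = \frac{3 k \left(- k^{2} - 7 k - 14\right)}{8 \left(k^{3} + 7 k^{2} + 14 k + 8\right)}.

t_(k+1)/t_k = (k + 1)*(3*k + 14)/((k + 6)*(3*k + 11)).
Factor: A=k + 1; B=k + 6; C=k + 11/3.
Key eq: (k + 1)·f(k+1) = (k + 5)·f(k) + (k + 11/3).
From deg A=1, deg B=1, deg C=1: d=4.
Match coefficients ⇒ f(k) = k*(k + 3)*(k**2 + 7*k + 14)/24.
R(k) = B(k−1)·f(k)/C(k) = k*(k + 3)*(k + 5)*(k**2 + 7*k + 14)/(8*(3*k + 11)); s_k = R·t_k = 3*k*(-k**2 - 7*k - 14)/(8*(k**3 + 7*k**2 + 14*k + 8)).
Verify: 3*(-3*k - 11)/(k**5 + 15*k**4 + 85*k**3 + 225*k**2 + 274*k + 120) matches t_k.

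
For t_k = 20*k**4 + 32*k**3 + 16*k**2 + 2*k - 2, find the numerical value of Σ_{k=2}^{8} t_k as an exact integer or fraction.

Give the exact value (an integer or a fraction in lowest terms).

Σ = 220164

r(k) = (10*k**4 + 56*k**3 + 116*k**2 + 105*k + 34)/(10*k**4 + 16*k**3 + 8*k**2 + k - 1) after simplifying.
Normal form (A,B,C) = (1, 1, k**4 + 8*k**3/5 + 4*k**2/5 + k/10 - 1/10).
Solve (1)·f(k+1) − (1)·f(k) = k**4 + 8*k**3/5 + 4*k**2/5 + k/10 - 1/10.
From deg A=0, deg B=0, deg C=4: d=5.
Coefficient equations give f(k) = k*(k + 1)*(4*k**3 - 6*k**2 + 2*k - 1)/20.
So s_k = (B(k−1)f/C)·t_k = (k*(4*k**3 - 6*k**2 + 2*k - 1)/(2*(10*k**3 + 6*k**2 + 2*k - 1)))·t_k = k*(4*k**4 - 2*k**3 - 4*k**2 + k - 1).
Δs = 20*k**4 + 32*k**3 + 16*k**2 + 2*k - 2, as required.
Telescoping: Σ = s_(9) − s_(2) = 220230 − (66) = 220164.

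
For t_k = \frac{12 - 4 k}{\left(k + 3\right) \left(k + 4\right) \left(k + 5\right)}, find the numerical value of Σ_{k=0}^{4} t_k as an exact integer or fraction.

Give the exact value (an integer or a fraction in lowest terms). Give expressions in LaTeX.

Ratio r(k) = (k - 2)*(k + 3)/((k - 3)*(k + 6)).
Normal form (A,B,C) = (k + 3, k + 6, k - 3).
Need (k + 3)·f(k+1) − (k + 5)·f(k) = k - 3.
Bound: deg f ≤ 2.
A polynomial solution: f(k) = -k.
Certificate R = B(k−1)f/C = -k*(k + 5)/(k - 3) gives s_k = 4*k/((k + 3)*(k + 4)).
Δs = 4*(3 - k)/(k**3 + 12*k**2 + 47*k + 60), as required.
Evaluate s at k=5 and k=0: 5/18 and 0; difference 5/18.

Σ = 5/18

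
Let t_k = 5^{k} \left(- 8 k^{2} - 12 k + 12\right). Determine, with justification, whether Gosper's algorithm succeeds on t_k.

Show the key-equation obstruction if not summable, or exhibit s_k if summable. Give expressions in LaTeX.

Yes. s_k = 5^{k} \left(- 2 k^{2} + 2 k + 3\right).

Compute t_(k+1)/t_k: get 5*(3*k + 2*(k + 1)**2)/(2*k**2 + 3*k - 3).
Normal form (A,B,C) = (5, 1, k**2 + 3*k/2 - 3/2).
Solve (5)·f(k+1) − (1)·f(k) = k**2 + 3*k/2 - 3/2.
d = 2 from the (0,0,2) case.
Coefficient equations give f(k) = (2*k**2 - 2*k - 3)/8.
Then R = B(k−1)f/C = (2*k**2 - 2*k - 3)/(4*(2*k**2 + 3*k - 3)), so s_k = R(k)·t_k = 5**k*(-2*k**2 + 2*k + 3).
Verify: 5**k*(-8*k**2 - 12*k + 12) matches t_k.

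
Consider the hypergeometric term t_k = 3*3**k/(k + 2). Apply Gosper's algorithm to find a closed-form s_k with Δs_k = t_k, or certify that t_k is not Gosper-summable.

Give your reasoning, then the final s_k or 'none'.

no hypergeometric antidifference exists

Ratio r(k) = 3*(k + 2)/(k + 3).
Gosper form: A/B · C(k+1)/C(k) with A=3*k + 6, B=k + 3, C=1.
Need (3*k + 6)·f(k+1) − (k + 2)·f(k) = 1.
From deg A=1, deg B=1, deg C=0: d=-1.
d = -1 < 0 ⇒ no nonzero polynomial f; not summable.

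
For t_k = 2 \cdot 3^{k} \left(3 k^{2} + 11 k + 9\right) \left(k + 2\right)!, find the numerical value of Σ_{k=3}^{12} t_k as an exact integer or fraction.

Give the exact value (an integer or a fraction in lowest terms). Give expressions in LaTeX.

Ratio r(k) = 3*(3*k**3 + 26*k**2 + 74*k + 69)/(3*k**2 + 11*k + 9).
Normal form (A,B,C) = (3*k + 9, 1, k**2 + 11*k/3 + 3).
Solve (3*k + 9)·f(k+1) − (1)·f(k) = k**2 + 11*k/3 + 3.
Degrees (1,0,2) ⇒ d ≤ 1.
A polynomial solution: f(k) = k/3.
R(k) = B(k−1)·f(k)/C(k) = k/(3*k**2 + 11*k + 9); s_k = R·t_k = 2*3**k*k*factorial(k + 2).
Verify: 2*3**k*(3*k**2 + 11*k + 9)*factorial(k + 2) matches t_k.
Σ_(k=3)^(12) t_k = s_(13) − s_(3) = 54206238356734464000 − (19440) = 54206238356734444560.

Σ = 54206238356734444560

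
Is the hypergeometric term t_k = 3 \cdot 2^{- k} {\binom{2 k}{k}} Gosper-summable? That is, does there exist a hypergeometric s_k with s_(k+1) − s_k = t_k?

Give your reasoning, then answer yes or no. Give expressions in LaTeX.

No. Not Gosper-summable.

t_(k+1)/t_k = (2*k + 1)/(k + 1).
So A=2*k + 1 and B=k + 1, with C=1.
Set up (2*k + 1)·f(k+1) − (k)·f(k) − (1) = 0.
From deg A=1, deg B=1, deg C=0: d=-1.
d = -1 < 0 ⇒ no nonzero polynomial f; not summable.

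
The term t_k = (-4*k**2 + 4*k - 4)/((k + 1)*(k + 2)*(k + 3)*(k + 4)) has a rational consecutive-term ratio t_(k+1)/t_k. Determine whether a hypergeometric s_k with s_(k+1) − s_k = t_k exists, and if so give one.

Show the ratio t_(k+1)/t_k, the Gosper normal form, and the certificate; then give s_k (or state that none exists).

r(k) = -(k + 1)*(k - (k + 1)**2)/((k + 5)*(k**2 - k + 1)) after simplifying.
A = k + 1, B = k + 5, C = k**2 - k + 1.
Set up (k + 1)·f(k+1) − (k + 4)·f(k) − (k**2 - k + 1) = 0.
d = 3 from the (1,1,2) case.
Coefficient equations give f(k) = k*(k**2 + 5)/6.
R(k) = B(k−1)·f(k)/C(k) = k*(k + 4)*(k**2 + 5)/(6*(k**2 - k + 1)); s_k = R·t_k = -2*k*(k**2 + 5)/(3*(k + 1)*(k + 2)*(k + 3)).
Verify: 4*(-k**2 + k - 1)/(k**4 + 10*k**3 + 35*k**2 + 50*k + 24) matches t_k.

s_k = -2*k*(k**2 + 5)/(3*(k + 1)*(k + 2)*(k + 3))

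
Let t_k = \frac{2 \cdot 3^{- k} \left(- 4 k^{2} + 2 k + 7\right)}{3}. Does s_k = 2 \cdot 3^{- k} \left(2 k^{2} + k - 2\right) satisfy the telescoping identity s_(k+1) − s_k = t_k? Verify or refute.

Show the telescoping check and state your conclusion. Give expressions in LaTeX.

s_(k+1) = 2*(2*k**2 + 5*k + 1)/(3*3**k)
s_(k+1) − s_k = 2*(-4*k**2 + 2*k + 7)/(3*3**k)
(s_(k+1) − s_k) − t_k = 0

Valid — Δs_k = t_k.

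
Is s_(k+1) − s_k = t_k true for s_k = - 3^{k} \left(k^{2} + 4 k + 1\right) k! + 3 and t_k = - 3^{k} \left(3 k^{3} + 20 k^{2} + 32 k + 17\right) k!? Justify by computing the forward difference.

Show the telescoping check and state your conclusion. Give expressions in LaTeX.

valid; difference matches t_k

s_(k+1) = -3**(k + 1)*(4*k + (k + 1)**2 + 5)*factorial(k + 1) + 3
s_(k+1) − s_k = -3**k*(3*k**3 + 20*k**2 + 32*k + 17)*factorial(k)
(s_(k+1) − s_k) − t_k = 0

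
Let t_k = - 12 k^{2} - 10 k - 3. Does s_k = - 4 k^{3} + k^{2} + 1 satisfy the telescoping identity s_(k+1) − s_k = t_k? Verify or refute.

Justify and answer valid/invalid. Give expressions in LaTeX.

s_(k+1) = -4*(k + 1)**3 + (k + 1)**2 + 1
s_(k+1) − s_k = -12*k**2 - 10*k - 3
(s_(k+1) − s_k) − t_k = 0

valid (s_(k+1) − s_k reduces to t_k)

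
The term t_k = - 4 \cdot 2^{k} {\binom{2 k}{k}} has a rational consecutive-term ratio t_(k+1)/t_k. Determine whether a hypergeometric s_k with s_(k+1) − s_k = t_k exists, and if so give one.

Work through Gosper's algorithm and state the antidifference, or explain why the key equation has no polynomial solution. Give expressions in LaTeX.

none — t_k is not Gosper-summable

Step 1: r(k) = 4*(2*k + 1)/(k + 1).
Factor: A=8*k + 4; B=k + 1; C=1.
f must satisfy (8*k + 4)·f(k+1) − (k)·f(k) = 1.
deg f ≤ -1 (via 1,1,0).
deg f ≤ -1 is impossible — no certificate.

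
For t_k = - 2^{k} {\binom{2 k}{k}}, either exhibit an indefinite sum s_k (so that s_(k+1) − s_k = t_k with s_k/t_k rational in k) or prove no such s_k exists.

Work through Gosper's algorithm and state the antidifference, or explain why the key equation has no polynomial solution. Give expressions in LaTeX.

no hypergeometric antidifference exists

Step 1: r(k) = 4*(2*k + 1)/(k + 1).
Normal form (A,B,C) = (8*k + 4, k + 1, 1).
f must satisfy (8*k + 4)·f(k+1) − (k)·f(k) = 1.
Bound: deg f ≤ -1.
deg f ≤ -1 is impossible — no certificate.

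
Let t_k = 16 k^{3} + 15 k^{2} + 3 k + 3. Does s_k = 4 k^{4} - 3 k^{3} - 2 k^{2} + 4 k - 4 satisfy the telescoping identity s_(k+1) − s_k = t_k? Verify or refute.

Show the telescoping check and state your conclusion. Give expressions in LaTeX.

s_(k+1) = 4*k**4 + 13*k**3 + 13*k**2 + 7*k - 1
s_(k+1) − s_k = 16*k**3 + 15*k**2 + 3*k + 3
(s_(k+1) − s_k) − t_k = 0

valid; difference matches t_k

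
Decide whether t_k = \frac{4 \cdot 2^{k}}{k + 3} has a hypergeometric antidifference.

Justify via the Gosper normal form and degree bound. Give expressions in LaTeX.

r(k) = 2*(k + 3)/(k + 4) after simplifying.
Take A(k)=2*k + 6, B(k)=k + 4, C(k)=1.
f must satisfy (2*k + 6)·f(k+1) − (k + 3)·f(k) = 1.
Degrees (1,1,0) ⇒ d ≤ -1.
Bound -1 < 0, so the key equation has no polynomial solution.

No — negative degree bound, so no certificate f.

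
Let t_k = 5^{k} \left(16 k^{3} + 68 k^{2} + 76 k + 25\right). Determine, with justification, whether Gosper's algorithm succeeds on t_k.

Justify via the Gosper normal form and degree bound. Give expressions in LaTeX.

Yes. s_k = 5^{k} k \left(4 k^{2} + 2 k - 1\right).

The ratio is 5*(16*k**3 + 116*k**2 + 260*k + 185)/(16*k**3 + 68*k**2 + 76*k + 25).
Normal form (A,B,C) = (5, 1, k**3 + 17*k**2/4 + 19*k/4 + 25/16).
Set up (5)·f(k+1) − (1)·f(k) − (k**3 + 17*k**2/4 + 19*k/4 + 25/16) = 0.
d = 3 from the (0,0,3) case.
Coefficient equations give f(k) = k*(4*k**2 + 2*k - 1)/16.
Certificate R = B(k−1)f/C = k*(4*k**2 + 2*k - 1)/(16*k**3 + 68*k**2 + 76*k + 25) gives s_k = 5**k*k*(4*k**2 + 2*k - 1).
Δs = 5**k*(16*k**3 + 68*k**2 + 76*k + 25), as required.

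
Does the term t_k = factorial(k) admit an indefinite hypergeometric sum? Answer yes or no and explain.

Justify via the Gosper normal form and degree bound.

t_(k+1)/t_k = k + 1.
Normal form (A,B,C) = (k + 1, 1, 1).
Solve (k + 1)·f(k+1) − (1)·f(k) = 1.
d = -1 from the (1,0,0) case.
Negative degree bound (-1): no f exists, t_k not Gosper-summable.

No — key equation has no polynomial f.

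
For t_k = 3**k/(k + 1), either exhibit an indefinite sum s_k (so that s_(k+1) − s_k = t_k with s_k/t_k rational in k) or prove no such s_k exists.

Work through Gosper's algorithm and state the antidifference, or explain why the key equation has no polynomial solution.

no hypergeometric antidifference exists

Step 1: r(k) = 3*(k + 1)/(k + 2).
A = 3*k + 3, B = k + 2, C = 1.
Key eq: (3*k + 3)·f(k+1) = (k + 1)·f(k) + (1).
Bound: deg f ≤ -1.
deg f ≤ -1 is impossible — no certificate.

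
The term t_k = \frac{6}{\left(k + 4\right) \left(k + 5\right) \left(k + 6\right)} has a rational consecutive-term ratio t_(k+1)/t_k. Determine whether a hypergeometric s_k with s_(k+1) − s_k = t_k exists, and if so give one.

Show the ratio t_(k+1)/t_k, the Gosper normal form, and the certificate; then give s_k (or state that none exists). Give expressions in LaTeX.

s_k = \frac{3 k \left(k + 9\right)}{20 \left(k + 4\right) \left(k + 5\right)}

Ratio r(k) = (k + 4)/(k + 7).
Gosper form: A/B · C(k+1)/C(k) with A=k + 4, B=k + 7, C=1.
Set up (k + 4)·f(k+1) − (k + 6)·f(k) − (1) = 0.
d = 2 from the (1,1,0) case.
A polynomial solution: f(k) = k*(k + 9)/40.
Then R = B(k−1)f/C = k*(k + 6)*(k + 9)/40, so s_k = R(k)·t_k = 3*k*(k + 9)/(20*(k + 4)*(k + 5)).
Check: Δs_k = 6/(k**3 + 15*k**2 + 74*k + 120). ✓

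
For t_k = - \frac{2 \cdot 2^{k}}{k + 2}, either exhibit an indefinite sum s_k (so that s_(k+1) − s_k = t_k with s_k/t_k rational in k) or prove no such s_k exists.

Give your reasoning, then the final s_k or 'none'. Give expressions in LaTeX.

none — t_k is not Gosper-summable

The ratio is 2*(k + 2)/(k + 3).
Gosper form: A/B · C(k+1)/C(k) with A=2*k + 4, B=k + 3, C=1.
Solve (2*k + 4)·f(k+1) − (k + 2)·f(k) = 1.
deg f ≤ -1 (via 1,1,0).
Negative degree bound (-1): no f exists, t_k not Gosper-summable.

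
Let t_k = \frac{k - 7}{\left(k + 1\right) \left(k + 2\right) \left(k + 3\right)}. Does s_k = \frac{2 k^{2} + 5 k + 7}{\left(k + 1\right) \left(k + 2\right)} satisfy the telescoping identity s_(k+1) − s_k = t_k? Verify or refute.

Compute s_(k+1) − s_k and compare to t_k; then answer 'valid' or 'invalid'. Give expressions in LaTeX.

s_(k+1) = (5*k + 2*(k + 1)**2 + 12)/((k + 2)*(k + 3))
s_(k+1) − s_k = (k - 7)/(k**3 + 6*k**2 + 11*k + 6)
(s_(k+1) − s_k) − t_k = 0

valid; difference matches t_k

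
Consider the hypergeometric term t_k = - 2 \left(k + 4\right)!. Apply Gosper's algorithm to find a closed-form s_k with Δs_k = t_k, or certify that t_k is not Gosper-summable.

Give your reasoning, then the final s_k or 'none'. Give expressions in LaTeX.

r(k) = k + 5 after simplifying.
A = k + 5, B = 1, C = 1.
Need (k + 5)·f(k+1) − (1)·f(k) = 1.
d = -1 from the (1,0,0) case.
deg f ≤ -1 is impossible — no certificate.

not Gosper-summable; s_k does not exist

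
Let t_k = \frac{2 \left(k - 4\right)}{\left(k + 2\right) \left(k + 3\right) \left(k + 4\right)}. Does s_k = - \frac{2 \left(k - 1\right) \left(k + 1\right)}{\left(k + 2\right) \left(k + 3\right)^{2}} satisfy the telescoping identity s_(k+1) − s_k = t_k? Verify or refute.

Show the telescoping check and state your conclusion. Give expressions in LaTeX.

Invalid: residual \frac{8 \left(- k^{2} - k + 8\right)}{k^{5} + 16 k^{4} + 101 k^{3} + 314 k^{2} + 480 k + 288} ≠ 0.

s_(k+1) = -2*k*(k + 2)/((k + 3)*(k + 4)**2)
s_(k+1) − s_k = 2*(-k*(k + 2)**2*(k + 3) + (k - 1)*(k + 1)*(k + 4)**2)/((k + 2)*(k + 3)**2*(k + 4)**2)
(s_(k+1) − s_k) − t_k = 8*(-k**2 - k + 8)/(k**5 + 16*k**4 + 101*k**3 + 314*k**2 + 480*k + 288)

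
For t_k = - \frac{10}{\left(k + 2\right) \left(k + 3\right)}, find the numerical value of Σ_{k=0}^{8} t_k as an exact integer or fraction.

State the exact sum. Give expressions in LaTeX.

r(k) = (k + 2)/(k + 4) after simplifying.
So A=k + 2 and B=k + 4, with C=1.
Solve (k + 2)·f(k+1) − (k + 3)·f(k) = 1.
Bound: deg f ≤ 1.
A polynomial solution: f(k) = k/2.
Certificate R = B(k−1)f/C = k*(k + 3)/2 gives s_k = -5*k/(k + 2).
s_(k+1) − s_k = -10/(k**2 + 5*k + 6) = t_k.
Evaluate s at k=9 and k=0: -45/11 and 0; difference -45/11.

Σ = -45/11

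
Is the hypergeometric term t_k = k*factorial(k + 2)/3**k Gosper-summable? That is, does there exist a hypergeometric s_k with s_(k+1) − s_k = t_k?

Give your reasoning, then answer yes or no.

Ratio r(k) = (k + 1)*(k + 3)/(3*k).
Take A(k)=k/3 + 1, B(k)=1, C(k)=k.
Need (k/3 + 1)·f(k+1) − (1)·f(k) = k.
d = 0 from the (1,0,1) case.
A polynomial solution: f(k) = 3.
R(k) = B(k−1)·f(k)/C(k) = 3/k; s_k = R·t_k = 3**(1 - k)*factorial(k + 2).
Δs = k*factorial(k + 2)/3**k, as required.

Yes. s_k = 3**(1 - k)*factorial(k + 2).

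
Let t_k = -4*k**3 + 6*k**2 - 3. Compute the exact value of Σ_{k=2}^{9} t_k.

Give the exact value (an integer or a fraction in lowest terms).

Σ = -6416

Step 1: r(k) = (4*k**3 + 6*k**2 + 1)/(4*k**3 - 6*k**2 + 3).
Factor: A=1; B=1; C=k**3 - 3*k**2/2 + 3/4.
Solve (1)·f(k+1) − (1)·f(k) = k**3 - 3*k**2/2 + 3/4.
d = 4 from the (0,0,3) case.
Coefficient equations give f(k) = k*(k**3 - 4*k**2 + 4*k + 2)/4.
Certificate R = B(k−1)f/C = k*(k**3 - 4*k**2 + 4*k + 2)/(4*k**3 - 6*k**2 + 3) gives s_k = k*(-k**3 + 4*k**2 - 4*k - 2).
s_(k+1) − s_k = -4*k**3 + 6*k**2 - 3 = t_k.
Σ_(k=2)^(9) t_k = s_(10) − s_(2) = -6420 − (-4) = -6416.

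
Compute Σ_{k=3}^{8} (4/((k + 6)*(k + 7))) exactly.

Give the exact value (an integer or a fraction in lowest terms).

Σ = 8/45

Step 1: r(k) = (k + 6)/(k + 8).
Take A(k)=k + 6, B(k)=k + 8, C(k)=1.
f must satisfy (k + 6)·f(k+1) − (k + 7)·f(k) = 1.
deg f ≤ 1 (via 1,1,0).
Solving with deg f ≤ 1: f(k) = k/6.
Certificate R = B(k−1)f/C = k*(k + 7)/6 gives s_k = 2*k/(3*(k + 6)).
s_(k+1) − s_k = 4/(k**2 + 13*k + 42) = t_k.
Σ_(k=3)^(8) t_k = s_(9) − s_(3) = 2/5 − (2/9) = 8/45.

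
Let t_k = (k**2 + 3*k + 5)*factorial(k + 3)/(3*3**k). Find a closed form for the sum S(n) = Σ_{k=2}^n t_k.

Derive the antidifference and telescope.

S(n) = -40 + n*factorial(n + 4)/(3*3**n) + 2*factorial(n + 4)/(3*3**n)

r(k) = (k + 4)*(3*k + (k + 1)**2 + 8)/(3*(k**2 + 3*k + 5)) after simplifying.
Take A(k)=k/3 + 4/3, B(k)=1, C(k)=k**2 + 3*k + 5.
Set up (k/3 + 4/3)·f(k+1) − (1)·f(k) − (k**2 + 3*k + 5) = 0.
Bound: deg f ≤ 1.
Match coefficients ⇒ f(k) = 3*(k + 1).
Certificate R = B(k−1)f/C = 3*(k + 1)/(k**2 + 3*k + 5) gives s_k = (k + 1)*factorial(k + 3)/3**k.
Verify: (k**2 + 3*k + 5)*factorial(k + 3)/(3*3**k) matches t_k.
Σ_(k=2)^n t_k = s_(n+1) − s_(2) = (3**(-n - 1)*(n + 2)*factorial(n + 4)) − (40), i.e. -40 + n*factorial(n + 4)/(3*3**n) + 2*factorial(n + 4)/(3*3**n).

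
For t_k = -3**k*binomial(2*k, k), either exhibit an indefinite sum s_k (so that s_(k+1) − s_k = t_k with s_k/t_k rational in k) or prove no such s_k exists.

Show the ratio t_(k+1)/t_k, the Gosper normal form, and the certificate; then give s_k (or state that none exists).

none (Gosper's algorithm certifies no s_k)

r(k) = 6*(2*k + 1)/(k + 1) after simplifying.
Gosper form: A/B · C(k+1)/C(k) with A=12*k + 6, B=k + 1, C=1.
f must satisfy (12*k + 6)·f(k+1) − (k)·f(k) = 1.
Bound: deg f ≤ -1.
deg f ≤ -1 is impossible — no certificate.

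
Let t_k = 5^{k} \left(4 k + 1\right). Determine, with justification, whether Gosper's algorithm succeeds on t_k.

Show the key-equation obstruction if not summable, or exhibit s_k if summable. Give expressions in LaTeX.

Yes. s_k = 5^{k} \left(k - 1\right).

Compute t_(k+1)/t_k: get 5*(4*k + 5)/(4*k + 1).
Factor: A=5; B=1; C=k + 1/4.
Need (5)·f(k+1) − (1)·f(k) = k + 1/4.
deg f ≤ 1 (via 0,0,1).
Solving with deg f ≤ 1: f(k) = (k - 1)/4.
Then R = B(k−1)f/C = (k - 1)/(4*k + 1), so s_k = R(k)·t_k = 5**k*(k - 1).
Δs = 5**k*(4*k + 1), as required.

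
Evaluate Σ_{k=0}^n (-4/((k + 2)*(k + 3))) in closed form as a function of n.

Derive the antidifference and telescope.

t_(k+1)/t_k = (k + 2)/(k + 4).
Normal form (A,B,C) = (k + 2, k + 4, 1).
Key eq: (k + 2)·f(k+1) = (k + 3)·f(k) + (1).
Bound: deg f ≤ 1.
A polynomial solution: f(k) = k/2.
R(k) = B(k−1)·f(k)/C(k) = k*(k + 3)/2; s_k = R·t_k = -2*k/(k + 2).
Check: Δs_k = -4/(k**2 + 5*k + 6). ✓
s_(n+1) = 2*(-n - 1)/(n + 3) and s_(0) = 0, so S(n) = 2*(-n - 1)/(n + 3).

S(n) = 2*(-n - 1)/(n + 3)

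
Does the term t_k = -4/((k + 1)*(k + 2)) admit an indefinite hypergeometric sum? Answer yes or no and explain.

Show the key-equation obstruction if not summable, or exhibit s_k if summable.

Compute t_(k+1)/t_k: get (k + 1)/(k + 3).
Take A(k)=k + 1, B(k)=k + 3, C(k)=1.
Solve (k + 1)·f(k+1) − (k + 2)·f(k) = 1.
Degrees (1,1,0) ⇒ d ≤ 1.
A polynomial solution: f(k) = k.
Get s_k = R·t_k = -4*k/(k + 1) with R(k) = B(k−1)f(k)/C(k) = k*(k + 2).
Δs = -4/(k**2 + 3*k + 2), as required.

Yes. s_k = -4*k/(k + 1).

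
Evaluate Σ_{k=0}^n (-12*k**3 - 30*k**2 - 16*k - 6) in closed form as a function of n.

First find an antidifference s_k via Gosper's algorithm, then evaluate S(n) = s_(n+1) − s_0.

Ratio r(k) = (6*k**3 + 33*k**2 + 56*k + 32)/(6*k**3 + 15*k**2 + 8*k + 3).
Normal form (A,B,C) = (1, 1, k**3 + 5*k**2/2 + 4*k/3 + 1/2).
Solve (1)·f(k+1) − (1)·f(k) = k**3 + 5*k**2/2 + 4*k/3 + 1/2.
From deg A=0, deg B=0, deg C=3: d=4.
Coefficient equations give f(k) = k*(3*k**3 + 4*k**2 - 4*k + 3)/12.
So s_k = (B(k−1)f/C)·t_k = (k*(3*k**3 + 4*k**2 - 4*k + 3)/(2*(6*k**3 + 15*k**2 + 8*k + 3)))·t_k = k*(-3*k**3 - 4*k**2 + 4*k - 3).
Δs = -12*k**3 - 30*k**2 - 16*k - 6, as required.
Telescope: S(n) = s_(n+1) − s_(0) = -3*n**4 - 16*n**3 - 26*n**2 - 19*n - 6 − (0) = -3*n**4 - 16*n**3 - 26*n**2 - 19*n - 6.

S(n) = -3*n**4 - 16*n**3 - 26*n**2 - 19*n - 6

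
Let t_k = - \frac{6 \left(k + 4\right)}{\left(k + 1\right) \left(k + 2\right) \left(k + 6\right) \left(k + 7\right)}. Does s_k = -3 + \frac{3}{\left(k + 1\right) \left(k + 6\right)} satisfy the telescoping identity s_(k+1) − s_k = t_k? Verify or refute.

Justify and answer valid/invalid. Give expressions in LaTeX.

s_(k+1) = -3 + 3/((k + 2)*(k + 7))
s_(k+1) − s_k = 6*(-k - 4)/(k**4 + 16*k**3 + 83*k**2 + 152*k + 84)
(s_(k+1) − s_k) − t_k = 0

valid; difference matches t_k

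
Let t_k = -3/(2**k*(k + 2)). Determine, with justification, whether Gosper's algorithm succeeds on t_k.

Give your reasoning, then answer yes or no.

No; the degree bound rules out any f.

Ratio r(k) = (k + 2)/(2*(k + 3)).
Normal form (A,B,C) = (k/2 + 1, k + 3, 1).
Solve (k/2 + 1)·f(k+1) − (k + 2)·f(k) = 1.
d = -1 from the (1,1,0) case.
Negative degree bound (-1): no f exists, t_k not Gosper-summable.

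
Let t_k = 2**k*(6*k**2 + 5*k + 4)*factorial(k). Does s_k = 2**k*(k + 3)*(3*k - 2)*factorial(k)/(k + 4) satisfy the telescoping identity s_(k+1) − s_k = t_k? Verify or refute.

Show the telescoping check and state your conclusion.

s_(k+1) = 2**(k + 1)*(k + 4)*(3*k + 1)*factorial(k + 1)/(k + 5)
s_(k+1) − s_k = 2**k*(6*k**4 + 53*k**3 + 140*k**2 + 115*k + 62)*factorial(k)/((k + 4)*(k + 5))
(s_(k+1) − s_k) − t_k = -2**k*(6*k**3 + 29*k**2 + 21*k + 18)*factorial(k)/((k + 4)*(k + 5))

Invalid: residual -2**k*(6*k**3 + 29*k**2 + 21*k + 18)*factorial(k)/((k + 4)*(k + 5)) ≠ 0.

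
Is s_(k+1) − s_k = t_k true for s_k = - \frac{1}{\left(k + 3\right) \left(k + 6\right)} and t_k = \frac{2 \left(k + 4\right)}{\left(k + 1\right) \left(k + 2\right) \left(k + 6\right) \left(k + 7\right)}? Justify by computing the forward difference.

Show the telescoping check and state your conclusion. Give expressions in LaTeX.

s_(k+1) = -1/((k + 4)*(k + 7))
s_(k+1) − s_k = 2*(k + 5)/(k**4 + 20*k**3 + 145*k**2 + 450*k + 504)
(s_(k+1) − s_k) − t_k = 2*(-3*k**2 - 23*k - 38)/(k**6 + 23*k**5 + 207*k**4 + 925*k**3 + 2144*k**2 + 2412*k + 1008)

Invalid: residual \frac{2 \left(- 3 k^{2} - 23 k - 38\right)}{k^{6} + 23 k^{5} + 207 k^{4} + 925 k^{3} + 2144 k^{2} + 2412 k + 1008} ≠ 0.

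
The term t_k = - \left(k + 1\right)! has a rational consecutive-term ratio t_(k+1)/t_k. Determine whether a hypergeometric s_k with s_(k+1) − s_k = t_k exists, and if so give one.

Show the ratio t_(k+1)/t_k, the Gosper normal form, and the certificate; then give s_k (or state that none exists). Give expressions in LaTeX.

none (Gosper's algorithm certifies no s_k)

t_(k+1)/t_k = k + 2.
Factor: A=k + 2; B=1; C=1.
Need (k + 2)·f(k+1) − (1)·f(k) = 1.
deg f ≤ -1 (via 1,0,0).
deg f ≤ -1 is impossible — no certificate.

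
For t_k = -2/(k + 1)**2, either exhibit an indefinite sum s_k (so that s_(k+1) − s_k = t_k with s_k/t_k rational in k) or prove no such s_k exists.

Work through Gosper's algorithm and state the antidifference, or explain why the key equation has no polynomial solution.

Compute t_(k+1)/t_k: get (k + 1)**2/(k + 2)**2.
Take A(k)=k**2 + 2*k + 1, B(k)=k**2 + 4*k + 4, C(k)=1.
Key eq: (k**2 + 2*k + 1)·f(k+1) = (k**2 + 2*k + 1)·f(k) + (1).
Degrees (2,2,0) ⇒ d ≤ 0.
Put f(k) = c0: A·f(k+1) − B(k−1)·f(k) − C = -1; need -1 = 0 — inconsistent ⇒ no f, not summable.

no hypergeometric antidifference exists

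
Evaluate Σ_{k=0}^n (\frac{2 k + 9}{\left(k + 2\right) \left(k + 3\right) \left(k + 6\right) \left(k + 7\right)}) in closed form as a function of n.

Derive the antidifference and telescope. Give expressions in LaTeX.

The ratio is (k + 2)*(k + 6)*(2*k + 11)/((k + 4)*(k + 8)*(2*k + 9)).
Factor: A=k + 2; B=k + 8; C=k**3 + 27*k**2/2 + 121*k/2 + 90.
Need (k + 2)·f(k+1) − (k + 7)·f(k) = k**3 + 27*k**2/2 + 121*k/2 + 90.
deg f ≤ 5 (via 1,1,3).
Match coefficients ⇒ f(k) = k*(k + 3)*(k + 4)*(k + 5)*(k + 8)/24.
Certificate R = B(k−1)f/C = k*(k + 3)*(k + 7)*(k + 8)/(12*(2*k + 9)) gives s_k = k*(k + 8)/(12*(k**2 + 8*k + 12)).
Δs = (2*k + 9)/(k**4 + 18*k**3 + 113*k**2 + 288*k + 252), as required.
Telescope: S(n) = s_(n+1) − s_(0) = (n**2 + 10*n + 9)/(12*(n**2 + 10*n + 21)) − (0) = (n**2 + 10*n + 9)/(12*(n**2 + 10*n + 21)).

S(n) = \frac{n^{2} + 10 n + 9}{12 \left(n^{2} + 10 n + 21\right)}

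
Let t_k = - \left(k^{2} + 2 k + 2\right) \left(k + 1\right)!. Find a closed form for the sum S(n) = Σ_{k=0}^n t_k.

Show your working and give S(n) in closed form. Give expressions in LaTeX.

S(n) = - \left(n + 1\right) \left(n + 2\right)!

r(k) = (k + 2)*(2*k + (k + 1)**2 + 4)/(k**2 + 2*k + 2) after simplifying.
So A=k + 2 and B=1, with C=k**2 + 2*k + 2.
Need (k + 2)·f(k+1) − (1)·f(k) = k**2 + 2*k + 2.
From deg A=1, deg B=0, deg C=2: d=1.
Match coefficients ⇒ f(k) = k.
Then R = B(k−1)f/C = k/(k**2 + 2*k + 2), so s_k = R(k)·t_k = -k*factorial(k + 1).
Verify: -(k**2 + 2*k + 2)*factorial(k + 1) matches t_k.
s_(n+1) = -(n + 1)*factorial(n + 2) and s_(0) = 0, so S(n) = -(n + 1)*factorial(n + 2).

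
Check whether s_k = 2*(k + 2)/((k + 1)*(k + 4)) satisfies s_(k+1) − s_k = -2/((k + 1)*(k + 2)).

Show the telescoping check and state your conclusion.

s_(k+1) = 2*(k + 3)/((k + 2)*(k + 5))
s_(k+1) − s_k = 2*(-k**2 - 5*k - 8)/(k**4 + 12*k**3 + 49*k**2 + 78*k + 40)
(s_(k+1) − s_k) − t_k = 8*(k + 3)/(k**4 + 12*k**3 + 49*k**2 + 78*k + 40)

Invalid: residual 8*(k + 3)/(k**4 + 12*k**3 + 49*k**2 + 78*k + 40) ≠ 0.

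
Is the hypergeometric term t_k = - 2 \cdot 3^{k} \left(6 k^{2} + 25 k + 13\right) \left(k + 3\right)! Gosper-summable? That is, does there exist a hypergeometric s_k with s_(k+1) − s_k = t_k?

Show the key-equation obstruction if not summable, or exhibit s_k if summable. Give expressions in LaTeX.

r(k) = 3*(6*k**3 + 61*k**2 + 192*k + 176)/(6*k**2 + 25*k + 13) after simplifying.
Factor: A=3*k + 12; B=1; C=k**2 + 25*k/6 + 13/6.
Need (3*k + 12)·f(k+1) − (1)·f(k) = k**2 + 25*k/6 + 13/6.
deg f ≤ 1 (via 1,0,2).
Solving with deg f ≤ 1: f(k) = (2*k - 1)/6.
So s_k = (B(k−1)f/C)·t_k = ((2*k - 1)/(6*k**2 + 25*k + 13))·t_k = -2*3**k*(2*k - 1)*factorial(k + 3).
Δs = -2*3**k*(6*k**2 + 25*k + 13)*factorial(k + 3), as required.

Yes. s_k = - 2 \cdot 3^{k} \left(2 k - 1\right) \left(k + 3\right)!.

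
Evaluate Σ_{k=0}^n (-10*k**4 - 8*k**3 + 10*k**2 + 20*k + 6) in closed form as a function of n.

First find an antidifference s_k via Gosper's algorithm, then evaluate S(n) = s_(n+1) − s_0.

Compute t_(k+1)/t_k: get (5*k**4 + 24*k**3 + 37*k**2 + 12*k - 9)/(5*k**4 + 4*k**3 - 5*k**2 - 10*k - 3).
So A=1 and B=1, with C=k**4 + 4*k**3/5 - k**2 - 2*k - 3/5.
Set up (1)·f(k+1) − (1)·f(k) − (k**4 + 4*k**3/5 - k**2 - 2*k - 3/5) = 0.
From deg A=0, deg B=0, deg C=4: d=5.
Match coefficients ⇒ f(k) = k*(2*k**4 - 3*k**3 - 4*k**2 - 3*k + 2)/10.
Get s_k = R·t_k = k*(-2*k**4 + 3*k**3 + 4*k**2 + 3*k - 2) with R(k) = B(k−1)f(k)/C(k) = k*(2*k**4 - 3*k**3 - 4*k**2 - 3*k + 2)/(2*(5*k**4 + 4*k**3 - 5*k**2 - 10*k - 3)).
Verify: -10*k**4 - 8*k**3 + 10*k**2 + 20*k + 6 matches t_k.
s_(n+1) = -2*n**5 - 7*n**4 - 4*n**3 + 13*n**2 + 18*n + 6 and s_(0) = 0, so S(n) = -2*n**5 - 7*n**4 - 4*n**3 + 13*n**2 + 18*n + 6.

S(n) = -2*n**5 - 7*n**4 - 4*n**3 + 13*n**2 + 18*n + 6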